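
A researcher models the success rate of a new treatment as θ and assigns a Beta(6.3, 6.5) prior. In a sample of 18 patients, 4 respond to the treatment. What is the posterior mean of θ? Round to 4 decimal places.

Posterior mean ≈ 0.3344

The binomial likelihood is conjugate to the Beta prior: with 4 successes and 14 failures, the posterior is Beta(6.3+4, 6.5+14) = Beta(10.3, 20.5).
Posterior mean = α/(α+β) = 10.3/30.8 = 0.3344.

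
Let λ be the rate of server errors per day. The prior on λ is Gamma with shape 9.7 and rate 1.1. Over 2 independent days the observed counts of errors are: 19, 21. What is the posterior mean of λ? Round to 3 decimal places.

Total count ∑xᵢ = 40 over n = 2 days.
Gamma is conjugate to the Poisson likelihood: posterior is Gamma(shape = 9.7+40 = 49.7, rate = 1.1+2 = 3.1).
E[λ | data] = 49.7/3.1 = 16.032.

Posterior mean ≈ 16.032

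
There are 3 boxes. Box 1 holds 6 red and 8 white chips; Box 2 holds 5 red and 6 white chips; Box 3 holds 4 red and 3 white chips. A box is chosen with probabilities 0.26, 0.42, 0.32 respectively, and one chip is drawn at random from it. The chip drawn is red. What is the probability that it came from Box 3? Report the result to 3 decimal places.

P(red|Box 1) = 0.4286; P(red|Box 2) = 0.4545; P(red|Box 3) = 0.5714.
Prior × likelihood for each source: 0.26·0.4286=0.1114, 0.42·0.4545=0.1909, 0.32·0.5714=0.1829. Summing gives P(red) = 0.48519.
P(Box 3 | red) = 0.1829 / 0.48519 = 0.377.

Posterior probability ≈ 0.377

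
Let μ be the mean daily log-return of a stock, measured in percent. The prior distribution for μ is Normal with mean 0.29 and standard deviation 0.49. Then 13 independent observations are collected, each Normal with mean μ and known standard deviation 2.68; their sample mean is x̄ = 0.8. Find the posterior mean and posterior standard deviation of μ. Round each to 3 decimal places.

Posterior mean ≈ 0.444; posterior SD ≈ 0.409

With known σ, the Normal prior is conjugate. Weight on the data is w = (n/σ²)/(n/σ² + 1/τ₀²) = 1.80998/(1.80998+4.16493) = 0.30293.
Posterior mean = w·x̄ + (1−w)·μ₀ = 0.30293·0.8 + 0.69707·0.29 = 0.444. Posterior variance = 1/(1.80998+4.16493) = 0.167367, so SD = 0.409.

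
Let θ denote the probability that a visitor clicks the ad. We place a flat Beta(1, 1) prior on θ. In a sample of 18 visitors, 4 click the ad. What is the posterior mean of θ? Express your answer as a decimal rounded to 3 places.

Posterior mean ≈ 0.250

Observing 4 successes and 14 failures updates Beta(1, 1) by adding the success and failure counts to the two shape parameters: α = 1+4 = 5, β = 1+14 = 15.
Posterior mean = α/(α+β) = 5/20 = 0.250.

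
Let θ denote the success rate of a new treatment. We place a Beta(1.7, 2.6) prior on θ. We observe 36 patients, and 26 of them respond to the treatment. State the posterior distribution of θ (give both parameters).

The binomial likelihood is conjugate to the Beta prior: with 26 successes and 10 failures, the posterior is Beta(1.7+26, 2.6+10) = Beta(27.7, 12.6).

Posterior: Beta(27.7, 12.6)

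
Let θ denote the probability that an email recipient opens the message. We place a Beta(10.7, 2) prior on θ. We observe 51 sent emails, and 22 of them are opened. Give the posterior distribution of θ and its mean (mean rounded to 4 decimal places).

The binomial likelihood is conjugate to the Beta prior: with 22 successes and 29 failures, the posterior is Beta(10.7+22, 2+29) = Beta(32.7, 31).
Posterior mean = α/(α+β) = 32.7/63.7 = 0.5133.

Posterior: Beta(32.7, 31); mean ≈ 0.5133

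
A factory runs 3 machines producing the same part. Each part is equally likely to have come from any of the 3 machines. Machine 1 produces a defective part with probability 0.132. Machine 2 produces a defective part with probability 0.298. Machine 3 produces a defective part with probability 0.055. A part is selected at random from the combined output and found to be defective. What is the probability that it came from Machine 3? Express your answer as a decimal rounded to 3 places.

Posterior probability ≈ 0.113

P(defective|M1) = 0.132; P(defective|M2) = 0.298; P(defective|M3) = 0.055.
Prior × likelihood for each source: 0.333333·0.132=0.04400, 0.333333·0.298=0.09933, 0.333333·0.055=0.01833. Summing gives P(defective) = 0.16167.
P(Machine 3 | defective) = 0.01833 / 0.16167 = 0.113.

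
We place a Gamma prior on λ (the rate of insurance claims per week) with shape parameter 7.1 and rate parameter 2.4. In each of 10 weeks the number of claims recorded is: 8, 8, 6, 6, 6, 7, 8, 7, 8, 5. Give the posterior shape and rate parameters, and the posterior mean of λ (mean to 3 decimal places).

Posterior: Gamma(shape=76.1, rate=12.4); mean ≈ 6.137

Total count ∑xᵢ = 69 over n = 10 weeks.
Gamma is conjugate to the Poisson likelihood: posterior is Gamma(shape = 7.1+69 = 76.1, rate = 2.4+10 = 12.4).
E[λ | data] = 76.1/12.4 = 6.137.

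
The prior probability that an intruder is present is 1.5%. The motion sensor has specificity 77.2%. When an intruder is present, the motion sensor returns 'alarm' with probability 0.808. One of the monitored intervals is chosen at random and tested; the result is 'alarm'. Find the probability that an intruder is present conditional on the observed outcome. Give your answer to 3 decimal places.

Write H for 'an intruder is present'. Prior odds H:¬H = 0.015/0.985 = 0.015228. For the 'alarm' outcome, the likelihood ratio is 0.808/0.228 = 3.5439.
Posterior odds = 0.015228 × 3.5439 = 0.053967, so P(H|E) = 0.053967/(1+0.053967) = 0.051.

P(H | E) ≈ 0.051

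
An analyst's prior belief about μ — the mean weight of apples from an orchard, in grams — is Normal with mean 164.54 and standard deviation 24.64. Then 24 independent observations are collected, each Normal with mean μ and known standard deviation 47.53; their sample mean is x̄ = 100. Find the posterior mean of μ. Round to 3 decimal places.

With known σ, the Normal prior is conjugate. Weight on the data is w = (n/σ²)/(n/σ² + 1/τ₀²) = 0.0106237/(0.0106237+0.00164709) = 0.86577.
Posterior mean = w·x̄ + (1−w)·μ₀ = 0.86577·100 + 0.13423·164.54 = 108.663.

Posterior mean ≈ 108.663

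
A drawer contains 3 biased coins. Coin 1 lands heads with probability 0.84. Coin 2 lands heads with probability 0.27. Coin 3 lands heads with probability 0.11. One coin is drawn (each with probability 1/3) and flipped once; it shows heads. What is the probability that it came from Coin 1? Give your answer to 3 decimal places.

Tabulate prior·likelihood by source: [1] prior 0.333333, lik 0.84, product 0.2800; [2] prior 0.333333, lik 0.27, product 0.09000; [3] prior 0.333333, lik 0.11, product 0.03667.
Normalizing constant = 0.40667; the posterior for Coin 1 is its product over the sum, 0.2800/0.40667 = 0.689.

Posterior probability ≈ 0.689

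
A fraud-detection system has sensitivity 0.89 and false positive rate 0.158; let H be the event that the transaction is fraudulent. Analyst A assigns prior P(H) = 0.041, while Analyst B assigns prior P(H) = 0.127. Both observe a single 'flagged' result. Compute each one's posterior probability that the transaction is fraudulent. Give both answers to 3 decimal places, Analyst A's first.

Analyst A: 0.194; Analyst B: 0.450

P('+'|H) = 0.89, P('+'|¬H) = 0.158.
Analyst A: numerator 0.89·0.041 = 0.036490; evidence = 0.036490+0.158·0.959 = 0.18801; posterior = 0.194.
Analyst B: numerator 0.89·0.127 = 0.11303; evidence = 0.11303+0.158·0.873 = 0.25096; posterior = 0.450.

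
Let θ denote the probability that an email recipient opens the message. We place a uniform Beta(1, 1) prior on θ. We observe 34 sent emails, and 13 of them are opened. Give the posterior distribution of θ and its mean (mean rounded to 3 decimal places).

Posterior: Beta(14, 22); mean ≈ 0.389

Observing 13 successes and 21 failures updates Beta(1, 1) by adding the success and failure counts to the two shape parameters: α = 1+13 = 14, β = 1+21 = 22.
Posterior mean = α/(α+β) = 14/36 = 0.389.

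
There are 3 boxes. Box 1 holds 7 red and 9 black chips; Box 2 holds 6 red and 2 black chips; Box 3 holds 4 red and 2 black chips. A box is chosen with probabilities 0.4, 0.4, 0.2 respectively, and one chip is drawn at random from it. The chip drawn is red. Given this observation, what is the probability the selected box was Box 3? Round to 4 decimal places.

Posterior probability ≈ 0.2192

P(red|Box 1) = 0.4375; P(red|Box 2) = 0.75; P(red|Box 3) = 0.6667.
Prior × likelihood for each source: 0.4·0.4375=0.1750, 0.4·0.75=0.3000, 0.2·0.6667=0.1333. Summing gives P(red) = 0.60833.
P(Box 3 | red) = 0.1333 / 0.60833 = 0.2192.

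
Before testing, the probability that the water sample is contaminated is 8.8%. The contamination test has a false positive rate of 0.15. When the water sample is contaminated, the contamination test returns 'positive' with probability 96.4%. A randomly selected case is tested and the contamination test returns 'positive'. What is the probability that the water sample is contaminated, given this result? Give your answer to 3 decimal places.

P(H | E) ≈ 0.383

Let H be the event that the water sample is contaminated. P(H) = 0.088, so P(¬H) = 0.912. With E the 'positive' result, P(E|H) = 0.964 and P(E|¬H) = 0.15.
P(E) = 0.964·0.088 + 0.15·0.912 = 0.084832 + 0.13680 = 0.22163.
By Bayes' theorem, P(H|E) = 0.084832 / 0.22163 = 0.383.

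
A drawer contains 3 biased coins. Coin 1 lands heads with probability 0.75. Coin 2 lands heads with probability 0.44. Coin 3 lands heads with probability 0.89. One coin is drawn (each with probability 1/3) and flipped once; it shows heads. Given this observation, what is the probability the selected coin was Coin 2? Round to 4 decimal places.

Posterior probability ≈ 0.2115

P(heads|C1) = 0.75; P(heads|C2) = 0.44; P(heads|C3) = 0.89.
Prior × likelihood for each source: 0.333333·0.75=0.2500, 0.333333·0.44=0.1467, 0.333333·0.89=0.2967. Summing gives P(heads) = 0.69333.
P(Coin 2 | heads) = 0.1467 / 0.69333 = 0.2115.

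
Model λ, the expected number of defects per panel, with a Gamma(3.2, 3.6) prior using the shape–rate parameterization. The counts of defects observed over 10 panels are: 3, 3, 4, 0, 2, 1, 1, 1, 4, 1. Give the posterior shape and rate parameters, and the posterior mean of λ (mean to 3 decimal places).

Posterior: Gamma(shape=23.2, rate=13.6); mean ≈ 1.706

The Poisson likelihood adds the total count to the shape and the number of exposure periods to the rate. Here ∑xᵢ = 20 and n = 10, so shape 3.2→23.2 and rate 3.6→13.6.
E[λ | data] = 23.2/13.6 = 1.706.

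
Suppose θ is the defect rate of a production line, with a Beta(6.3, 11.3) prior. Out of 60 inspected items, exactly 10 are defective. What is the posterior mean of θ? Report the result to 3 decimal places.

Observing 10 successes and 50 failures updates Beta(6.3, 11.3) by adding the success and failure counts to the two shape parameters: α = 6.3+10 = 16.3, β = 11.3+50 = 61.3.
Posterior mean = α/(α+β) = 16.3/77.6 = 0.210.

Posterior mean ≈ 0.210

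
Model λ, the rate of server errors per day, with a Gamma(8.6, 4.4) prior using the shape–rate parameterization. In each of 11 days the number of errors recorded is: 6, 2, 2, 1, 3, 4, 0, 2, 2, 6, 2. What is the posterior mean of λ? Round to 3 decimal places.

The Poisson likelihood adds the total count to the shape and the number of exposure periods to the rate. Here ∑xᵢ = 30 and n = 11, so shape 8.6→38.6 and rate 4.4→15.4.
Posterior mean = shape/rate = 38.6/15.4 = 2.506.

Posterior mean ≈ 2.506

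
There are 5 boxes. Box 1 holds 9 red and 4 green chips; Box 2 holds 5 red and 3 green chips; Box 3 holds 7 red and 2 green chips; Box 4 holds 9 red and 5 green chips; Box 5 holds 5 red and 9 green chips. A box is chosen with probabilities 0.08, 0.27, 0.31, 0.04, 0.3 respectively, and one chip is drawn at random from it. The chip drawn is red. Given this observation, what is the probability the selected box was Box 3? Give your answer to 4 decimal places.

Tabulate prior·likelihood by source: [1] prior 0.08, lik 0.6923, product 0.05538; [2] prior 0.27, lik 0.625, product 0.1688; [3] prior 0.31, lik 0.7778, product 0.2411; [4] prior 0.04, lik 0.6429, product 0.02571; [5] prior 0.3, lik 0.3571, product 0.1071.
Normalizing constant = 0.59810; the posterior for Box 3 is its product over the sum, 0.2411/0.59810 = 0.4031.

Posterior probability ≈ 0.4031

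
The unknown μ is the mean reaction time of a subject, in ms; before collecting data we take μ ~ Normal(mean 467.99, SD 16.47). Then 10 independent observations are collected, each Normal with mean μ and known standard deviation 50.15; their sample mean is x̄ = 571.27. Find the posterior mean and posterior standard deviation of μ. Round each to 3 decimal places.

Prior precision 1/τ₀² = 1/16.47² = 0.00368649; data precision n/σ² = 10/50.15² = 0.00397611.
Posterior precision = 0.00368649 + 0.00397611 = 0.00766260, giving posterior SD = 1/√0.00766260 = 11.424.
Posterior mean = (0.00368649·467.99 + 0.00397611·571.27) / 0.00766260 = 521.582.

Posterior mean ≈ 521.582; posterior SD ≈ 11.424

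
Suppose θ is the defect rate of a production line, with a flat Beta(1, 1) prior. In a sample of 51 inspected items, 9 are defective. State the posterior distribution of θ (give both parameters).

Observing 9 successes and 42 failures updates Beta(1, 1) by adding the success and failure counts to the two shape parameters: α = 1+9 = 10, β = 1+42 = 43.

Posterior: Beta(10, 43)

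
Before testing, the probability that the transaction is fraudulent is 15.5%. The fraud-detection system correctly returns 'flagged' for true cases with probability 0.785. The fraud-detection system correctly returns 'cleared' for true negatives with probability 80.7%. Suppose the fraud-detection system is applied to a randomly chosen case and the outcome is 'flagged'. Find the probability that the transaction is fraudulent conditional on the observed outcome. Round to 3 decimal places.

P(H | E) ≈ 0.427

Write H for 'the transaction is fraudulent'. Prior odds H:¬H = 0.155/0.845 = 0.18343. For the 'flagged' outcome, the likelihood ratio is 0.785/0.193 = 4.0674.
Posterior odds = 0.18343 × 4.0674 = 0.74608, so P(H|E) = 0.74608/(1+0.74608) = 0.427.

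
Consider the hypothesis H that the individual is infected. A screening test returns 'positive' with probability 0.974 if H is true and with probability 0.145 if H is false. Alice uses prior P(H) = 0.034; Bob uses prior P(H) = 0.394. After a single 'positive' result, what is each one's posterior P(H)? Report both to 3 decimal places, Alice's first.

The likelihood ratio for a 'positive' result is 0.974/0.145 = 6.7172.
Alice: prior odds 0.034/0.966 = 0.035197; posterior odds 0.23642; posterior probability 0.191.
Bob: prior odds 0.394/0.606 = 0.65017; posterior odds 4.3673; posterior probability 0.814.

Alice: 0.191; Bob: 0.814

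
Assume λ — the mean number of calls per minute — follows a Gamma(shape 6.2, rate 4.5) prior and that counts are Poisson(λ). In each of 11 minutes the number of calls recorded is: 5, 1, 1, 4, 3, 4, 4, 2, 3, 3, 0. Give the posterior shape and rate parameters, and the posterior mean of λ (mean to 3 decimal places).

Posterior: Gamma(shape=36.2, rate=15.5); mean ≈ 2.335

The Poisson likelihood adds the total count to the shape and the number of exposure periods to the rate. Here ∑xᵢ = 30 and n = 11, so shape 6.2→36.2 and rate 4.5→15.5.
E[λ | data] = 36.2/15.5 = 2.335.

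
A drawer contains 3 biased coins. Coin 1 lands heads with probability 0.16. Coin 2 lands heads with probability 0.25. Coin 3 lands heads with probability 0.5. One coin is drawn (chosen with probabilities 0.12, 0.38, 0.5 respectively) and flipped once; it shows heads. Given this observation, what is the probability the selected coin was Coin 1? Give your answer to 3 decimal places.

P(heads|C1) = 0.16; P(heads|C2) = 0.25; P(heads|C3) = 0.5.
Prior × likelihood for each source: 0.12·0.16=0.01920, 0.38·0.25=0.09500, 0.5·0.5=0.2500. Summing gives P(heads) = 0.36420.
P(Coin 1 | heads) = 0.01920 / 0.36420 = 0.053.

Posterior probability ≈ 0.053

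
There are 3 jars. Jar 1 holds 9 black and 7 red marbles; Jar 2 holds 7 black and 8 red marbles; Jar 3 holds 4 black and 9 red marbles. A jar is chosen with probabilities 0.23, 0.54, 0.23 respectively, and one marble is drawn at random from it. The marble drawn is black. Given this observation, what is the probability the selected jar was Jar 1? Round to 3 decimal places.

P(black|Jar 1) = 0.5625; P(black|Jar 2) = 0.4667; P(black|Jar 3) = 0.3077.
Prior × likelihood for each source: 0.23·0.5625=0.1294, 0.54·0.4667=0.2520, 0.23·0.3077=0.07077. Summing gives P(black) = 0.45214.
P(Jar 1 | black) = 0.1294 / 0.45214 = 0.286.

Posterior probability ≈ 0.286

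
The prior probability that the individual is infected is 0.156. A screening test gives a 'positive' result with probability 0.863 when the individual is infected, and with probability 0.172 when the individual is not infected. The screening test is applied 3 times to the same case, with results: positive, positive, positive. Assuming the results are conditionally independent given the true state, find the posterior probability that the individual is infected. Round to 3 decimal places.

Let H be the event that the individual is infected; start with P(H) = 0.156. P('positive'|H) = 0.863, P('positive'|¬H) = 0.172.
Update on result 1 ('positive'): P(H) ← 0.863·0.1560 / (0.863·0.1560 + 0.172·0.8440) = 0.13463/0.27980 = 0.4812.
Update on result 2 ('positive'): P(H) ← 0.863·0.4812 / (0.863·0.4812 + 0.172·0.5188) = 0.41525/0.50448 = 0.8231.
Update on result 3 ('positive'): P(H) ← 0.863·0.8231 / (0.863·0.8231 + 0.172·0.1769) = 0.71034/0.74077 = 0.9589.

Posterior P(H) ≈ 0.959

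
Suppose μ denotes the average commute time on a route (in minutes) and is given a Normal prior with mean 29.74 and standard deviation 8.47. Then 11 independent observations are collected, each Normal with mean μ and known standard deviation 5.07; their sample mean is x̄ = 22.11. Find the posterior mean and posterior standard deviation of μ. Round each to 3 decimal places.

With known σ, the Normal prior is conjugate. Weight on the data is w = (n/σ²)/(n/σ² + 1/τ₀²) = 0.427934/(0.427934+0.0139391) = 0.96845.
Posterior mean = w·x̄ + (1−w)·μ₀ = 0.96845·22.11 + 0.031545·29.74 = 22.351. Posterior variance = 1/(0.427934+0.0139391) = 2.26309, so SD = 1.504.

Posterior mean ≈ 22.351; posterior SD ≈ 1.504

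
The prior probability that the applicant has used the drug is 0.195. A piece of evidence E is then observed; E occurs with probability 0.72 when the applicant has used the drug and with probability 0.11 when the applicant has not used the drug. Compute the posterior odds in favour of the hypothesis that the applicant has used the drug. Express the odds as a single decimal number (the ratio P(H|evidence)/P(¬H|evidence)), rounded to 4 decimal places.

Posterior odds ≈ 1.5855

Prior odds = 0.195/(1−0.195) = 0.24224.
Likelihood ratio for E = 0.72/0.11 = 6.5455.
Posterior odds = prior odds × LR = 1.5855.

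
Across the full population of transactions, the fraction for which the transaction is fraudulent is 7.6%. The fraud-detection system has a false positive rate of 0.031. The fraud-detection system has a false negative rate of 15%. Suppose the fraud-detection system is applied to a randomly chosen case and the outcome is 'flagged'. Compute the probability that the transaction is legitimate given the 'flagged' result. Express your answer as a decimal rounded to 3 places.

P(¬H | E) ≈ 0.307

Let H be the event that the transaction is fraudulent. P(H) = 0.076, so P(¬H) = 0.924. With E the 'flagged' result, P(E|H) = 0.85 and P(E|¬H) = 0.031.
P(E) = 0.85·0.076 + 0.031·0.924 = 0.064600 + 0.028644 = 0.093244.
By Bayes' theorem, P(H|E) = 0.064600 / 0.093244 = 0.693. Hence P(¬H|E) = 1 − 0.693 = 0.307.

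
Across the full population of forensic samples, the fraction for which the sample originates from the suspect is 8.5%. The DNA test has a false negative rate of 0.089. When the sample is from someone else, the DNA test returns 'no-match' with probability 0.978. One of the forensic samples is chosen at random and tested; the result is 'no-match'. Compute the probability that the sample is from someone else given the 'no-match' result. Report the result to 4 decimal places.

P(¬H | E) ≈ 0.9916

Let H be the event that the sample originates from the suspect. P(H) = 0.085, so P(¬H) = 0.915. With E the 'no-match' result, P(E|H) = 0.089 and P(E|¬H) = 0.978.
P(E) = 0.089·0.085 + 0.978·0.915 = 0.0075650 + 0.89487 = 0.90244.
By Bayes' theorem, P(H|E) = 0.0075650 / 0.90244 = 0.0084. Hence P(¬H|E) = 1 − 0.0084 = 0.9916.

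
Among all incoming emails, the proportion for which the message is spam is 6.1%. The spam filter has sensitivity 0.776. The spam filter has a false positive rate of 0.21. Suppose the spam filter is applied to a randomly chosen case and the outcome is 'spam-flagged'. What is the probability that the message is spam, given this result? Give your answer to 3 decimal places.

Write H for 'the message is spam'. Prior odds H:¬H = 0.061/0.939 = 0.064963. For the 'spam-flagged' outcome, the likelihood ratio is 0.776/0.21 = 3.6952.
Posterior odds = 0.064963 × 3.6952 = 0.24005, so P(H|E) = 0.24005/(1+0.24005) = 0.194.

P(H | E) ≈ 0.194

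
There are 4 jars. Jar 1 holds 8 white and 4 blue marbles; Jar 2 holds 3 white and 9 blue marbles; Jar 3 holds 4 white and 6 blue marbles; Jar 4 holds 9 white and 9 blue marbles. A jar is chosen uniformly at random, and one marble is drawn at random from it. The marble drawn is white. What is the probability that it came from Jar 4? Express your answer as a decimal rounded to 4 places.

Posterior probability ≈ 0.2752

P(white|Jar 1) = 0.6667; P(white|Jar 2) = 0.25; P(white|Jar 3) = 0.4; P(white|Jar 4) = 0.5.
Prior × likelihood for each source: 0.25·0.6667=0.1667, 0.25·0.25=0.06250, 0.25·0.4=0.1000, 0.25·0.5=0.1250. Summing gives P(white) = 0.45417.
P(Jar 4 | white) = 0.1250 / 0.45417 = 0.2752.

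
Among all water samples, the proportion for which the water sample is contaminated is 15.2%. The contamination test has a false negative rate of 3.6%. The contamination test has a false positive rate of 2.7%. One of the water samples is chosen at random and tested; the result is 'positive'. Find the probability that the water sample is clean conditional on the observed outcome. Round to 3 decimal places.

P(¬H | E) ≈ 0.135

Write H for 'the water sample is contaminated'. Prior odds H:¬H = 0.152/0.848 = 0.17925. For the 'positive' outcome, the likelihood ratio is 0.964/0.027 = 35.704.
Posterior odds = 0.17925 × 35.704 = 6.3997, so P(H|E) = 6.3997/(1+6.3997) = 0.865. Then P(¬H|E) = 1 − 0.865 = 0.135.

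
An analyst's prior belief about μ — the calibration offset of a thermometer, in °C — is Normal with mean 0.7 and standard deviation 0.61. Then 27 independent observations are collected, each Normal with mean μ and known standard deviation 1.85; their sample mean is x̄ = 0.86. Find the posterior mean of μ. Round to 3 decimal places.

With known σ, the Normal prior is conjugate. Weight on the data is w = (n/σ²)/(n/σ² + 1/τ₀²) = 7.88897/(7.88897+2.68745) = 0.74590.
Posterior mean = w·x̄ + (1−w)·μ₀ = 0.74590·0.86 + 0.25410·0.7 = 0.819.

Posterior mean ≈ 0.819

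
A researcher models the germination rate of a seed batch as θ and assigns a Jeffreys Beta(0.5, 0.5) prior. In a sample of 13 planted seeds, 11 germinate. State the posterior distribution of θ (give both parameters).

The binomial likelihood is conjugate to the Beta prior: with 11 successes and 2 failures, the posterior is Beta(0.5+11, 0.5+2) = Beta(11.5, 2.5).

Posterior: Beta(11.5, 2.5)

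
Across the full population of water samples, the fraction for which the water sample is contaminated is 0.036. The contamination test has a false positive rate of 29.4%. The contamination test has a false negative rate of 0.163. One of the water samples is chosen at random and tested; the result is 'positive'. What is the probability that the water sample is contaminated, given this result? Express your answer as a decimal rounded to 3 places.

Write H for 'the water sample is contaminated'. Prior odds H:¬H = 0.036/0.964 = 0.037344. For the 'positive' outcome, the likelihood ratio is 0.837/0.294 = 2.8469.
Posterior odds = 0.037344 × 2.8469 = 0.10632, so P(H|E) = 0.10632/(1+0.10632) = 0.096.

P(H | E) ≈ 0.096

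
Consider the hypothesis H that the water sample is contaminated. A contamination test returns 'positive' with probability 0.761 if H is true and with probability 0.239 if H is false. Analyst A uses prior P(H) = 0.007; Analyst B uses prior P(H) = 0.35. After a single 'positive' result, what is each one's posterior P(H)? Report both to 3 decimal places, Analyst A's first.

P('+'|H) = 0.761, P('+'|¬H) = 0.239.
Analyst A: numerator 0.761·0.007 = 0.0053270; evidence = 0.0053270+0.239·0.993 = 0.24265; posterior = 0.022.
Analyst B: numerator 0.761·0.35 = 0.26635; evidence = 0.26635+0.239·0.65 = 0.42170; posterior = 0.632.

Analyst A: 0.022; Analyst B: 0.632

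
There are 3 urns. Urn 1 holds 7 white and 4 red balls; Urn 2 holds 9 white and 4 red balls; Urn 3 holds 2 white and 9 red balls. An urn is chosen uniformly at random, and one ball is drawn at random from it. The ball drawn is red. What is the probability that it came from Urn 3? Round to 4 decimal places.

Posterior probability ≈ 0.5493

P(red|Urn 1) = 0.3636; P(red|Urn 2) = 0.3077; P(red|Urn 3) = 0.8182.
Prior × likelihood for each source: 0.333333·0.3636=0.1212, 0.333333·0.3077=0.1026, 0.333333·0.8182=0.2727. Summing gives P(red) = 0.49650.
P(Urn 3 | red) = 0.2727 / 0.49650 = 0.5493.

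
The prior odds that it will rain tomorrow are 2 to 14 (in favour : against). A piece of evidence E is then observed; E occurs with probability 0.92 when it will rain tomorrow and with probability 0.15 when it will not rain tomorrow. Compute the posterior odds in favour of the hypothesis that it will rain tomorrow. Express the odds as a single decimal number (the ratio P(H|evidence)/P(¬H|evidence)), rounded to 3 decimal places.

Posterior odds ≈ 0.876

Prior odds = 2/14 = 0.14286. In log-odds, ln(0.14286) = -1.9459.
Add log likelihood ratio: ln(6.1333) = 1.8137.
Posterior log-odds = -0.13217, so posterior odds = exp(-0.13217) = 0.87619.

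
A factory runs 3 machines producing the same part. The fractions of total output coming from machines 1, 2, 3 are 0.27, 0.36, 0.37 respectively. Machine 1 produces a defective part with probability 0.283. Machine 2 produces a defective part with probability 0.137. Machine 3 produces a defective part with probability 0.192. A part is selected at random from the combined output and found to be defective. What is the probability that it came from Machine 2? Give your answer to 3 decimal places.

Tabulate prior·likelihood by source: [1] prior 0.27, lik 0.283, product 0.07641; [2] prior 0.36, lik 0.137, product 0.04932; [3] prior 0.37, lik 0.192, product 0.07104.
Normalizing constant = 0.19677; the posterior for Machine 2 is its product over the sum, 0.04932/0.19677 = 0.251.

Posterior probability ≈ 0.251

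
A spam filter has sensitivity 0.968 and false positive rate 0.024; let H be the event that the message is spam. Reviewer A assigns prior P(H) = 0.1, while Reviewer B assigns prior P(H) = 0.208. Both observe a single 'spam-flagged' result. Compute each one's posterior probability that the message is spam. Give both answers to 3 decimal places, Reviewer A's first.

Reviewer A: 0.818; Reviewer B: 0.914

The likelihood ratio for a 'spam-flagged' result is 0.968/0.024 = 40.333.
Reviewer A: prior odds 0.1/0.9 = 0.11111; posterior odds 4.4815; posterior probability 0.818.
Reviewer B: prior odds 0.208/0.792 = 0.26263; posterior odds 10.593; posterior probability 0.914.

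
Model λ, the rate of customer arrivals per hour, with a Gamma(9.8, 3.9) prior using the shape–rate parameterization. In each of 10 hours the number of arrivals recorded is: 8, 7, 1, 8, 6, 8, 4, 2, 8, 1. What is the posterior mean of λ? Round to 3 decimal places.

Total count ∑xᵢ = 53 over n = 10 hours.
Gamma is conjugate to the Poisson likelihood: posterior is Gamma(shape = 9.8+53 = 62.8, rate = 3.9+10 = 13.9).
Posterior mean = shape/rate = 62.8/13.9 = 4.518.

Posterior mean ≈ 4.518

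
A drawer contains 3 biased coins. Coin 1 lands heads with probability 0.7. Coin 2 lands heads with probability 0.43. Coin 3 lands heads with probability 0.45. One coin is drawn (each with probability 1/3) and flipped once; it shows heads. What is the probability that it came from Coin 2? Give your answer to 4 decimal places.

Tabulate prior·likelihood by source: [1] prior 0.333333, lik 0.7, product 0.2333; [2] prior 0.333333, lik 0.43, product 0.1433; [3] prior 0.333333, lik 0.45, product 0.1500.
Normalizing constant = 0.52667; the posterior for Coin 2 is its product over the sum, 0.1433/0.52667 = 0.2722.

Posterior probability ≈ 0.2722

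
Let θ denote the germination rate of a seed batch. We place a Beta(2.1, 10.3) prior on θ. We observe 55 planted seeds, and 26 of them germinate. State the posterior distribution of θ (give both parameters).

The binomial likelihood is conjugate to the Beta prior: with 26 successes and 29 failures, the posterior is Beta(2.1+26, 10.3+29) = Beta(28.1, 39.3).

Posterior: Beta(28.1, 39.3)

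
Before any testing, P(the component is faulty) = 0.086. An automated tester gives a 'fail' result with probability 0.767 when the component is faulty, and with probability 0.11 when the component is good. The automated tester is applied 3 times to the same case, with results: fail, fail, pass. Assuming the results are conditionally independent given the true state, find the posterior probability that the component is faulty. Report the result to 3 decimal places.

With H the event that the component is faulty, the joint likelihood of the observed sequence is P(data|H) = 0.767·0.767·0.233 = 0.13707 and P(data|¬H) = 0.11·0.11·0.89 = 0.010769.
Bayes: P(H|data) = 0.086·0.13707 / (0.086·0.13707 + 0.914·0.010769) = 0.011788/0.021631 = 0.5450.

Posterior P(H) ≈ 0.545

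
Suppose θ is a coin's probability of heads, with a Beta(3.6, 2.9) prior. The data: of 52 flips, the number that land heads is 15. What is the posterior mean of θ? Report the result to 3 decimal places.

Posterior mean ≈ 0.318

The binomial likelihood is conjugate to the Beta prior: with 15 successes and 37 failures, the posterior is Beta(3.6+15, 2.9+37) = Beta(18.6, 39.9).
Posterior mean = α/(α+β) = 18.6/58.5 = 0.318.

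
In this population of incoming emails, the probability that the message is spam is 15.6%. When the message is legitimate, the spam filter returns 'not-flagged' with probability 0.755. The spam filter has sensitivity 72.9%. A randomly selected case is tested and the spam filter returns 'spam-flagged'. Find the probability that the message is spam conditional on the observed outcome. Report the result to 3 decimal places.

P(H | E) ≈ 0.355

Write H for 'the message is spam'. Prior odds H:¬H = 0.156/0.844 = 0.18483. For the 'spam-flagged' outcome, the likelihood ratio is 0.729/0.245 = 2.9755.
Posterior odds = 0.18483 × 2.9755 = 0.54998, so P(H|E) = 0.54998/(1+0.54998) = 0.355.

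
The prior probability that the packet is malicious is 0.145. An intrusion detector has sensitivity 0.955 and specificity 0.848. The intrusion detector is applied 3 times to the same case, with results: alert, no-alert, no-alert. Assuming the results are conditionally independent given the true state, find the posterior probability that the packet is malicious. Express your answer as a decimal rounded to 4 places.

Posterior P(H) ≈ 0.0030

Let H be the event that the packet is malicious; start with P(H) = 0.145. P('alert'|H) = 0.955, P('alert'|¬H) = 0.152.
Update on result 1 ('alert'): P(H) ← 0.955·0.1450 / (0.955·0.1450 + 0.152·0.8550) = 0.13847/0.26843 = 0.5159.
Update on result 2 ('no-alert'): P(H) ← 0.045·0.5159 / (0.045·0.5159 + 0.848·0.4841) = 0.023214/0.43376 = 0.0535.
Update on result 3 ('no-alert'): P(H) ← 0.045·0.0535 / (0.045·0.0535 + 0.848·0.9465) = 0.0024083/0.80503 = 0.0030.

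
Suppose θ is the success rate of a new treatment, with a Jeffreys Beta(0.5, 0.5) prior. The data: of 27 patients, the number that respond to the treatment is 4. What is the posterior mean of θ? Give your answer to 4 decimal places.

Posterior mean ≈ 0.1607

The binomial likelihood is conjugate to the Beta prior: with 4 successes and 23 failures, the posterior is Beta(0.5+4, 0.5+23) = Beta(4.5, 23.5).
Posterior mean = α/(α+β) = 4.5/28 = 0.1607.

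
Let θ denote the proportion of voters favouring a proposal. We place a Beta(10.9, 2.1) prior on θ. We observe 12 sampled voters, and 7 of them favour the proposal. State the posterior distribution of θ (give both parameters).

Posterior: Beta(17.9, 7.1)

Observing 7 successes and 5 failures updates Beta(10.9, 2.1) by adding the success and failure counts to the two shape parameters: α = 10.9+7 = 17.9, β = 2.1+5 = 7.1.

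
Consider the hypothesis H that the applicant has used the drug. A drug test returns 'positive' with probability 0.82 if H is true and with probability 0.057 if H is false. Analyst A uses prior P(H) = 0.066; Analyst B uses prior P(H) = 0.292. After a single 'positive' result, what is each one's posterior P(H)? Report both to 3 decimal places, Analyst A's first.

P('+'|H) = 0.82, P('+'|¬H) = 0.057.
Analyst A: numerator 0.82·0.066 = 0.054120; evidence = 0.054120+0.057·0.934 = 0.10736; posterior = 0.504.
Analyst B: numerator 0.82·0.292 = 0.23944; evidence = 0.23944+0.057·0.708 = 0.27980; posterior = 0.856.

Analyst A: 0.504; Analyst B: 0.856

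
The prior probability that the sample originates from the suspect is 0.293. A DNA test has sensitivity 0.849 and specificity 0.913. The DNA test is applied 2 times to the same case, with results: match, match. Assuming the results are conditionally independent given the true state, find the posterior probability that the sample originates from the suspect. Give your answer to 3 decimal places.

Posterior P(H) ≈ 0.975

Let H be the event that the sample originates from the suspect; start with P(H) = 0.293. P('match'|H) = 0.849, P('match'|¬H) = 0.087.
Update on result 1 ('match'): P(H) ← 0.849·0.2930 / (0.849·0.2930 + 0.087·0.7070) = 0.24876/0.31027 = 0.8018.
Update on result 2 ('match'): P(H) ← 0.849·0.8018 / (0.849·0.8018 + 0.087·0.1982) = 0.68069/0.69794 = 0.9753.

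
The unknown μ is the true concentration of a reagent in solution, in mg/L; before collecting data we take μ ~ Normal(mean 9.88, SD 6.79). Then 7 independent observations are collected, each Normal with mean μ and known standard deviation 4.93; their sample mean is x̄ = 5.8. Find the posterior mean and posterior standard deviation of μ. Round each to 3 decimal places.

Posterior mean ≈ 6.086; posterior SD ≈ 1.797

Prior precision 1/τ₀² = 1/6.79² = 0.0216900; data precision n/σ² = 7/4.93² = 0.288008.
Posterior precision = 0.0216900 + 0.288008 = 0.309698, giving posterior SD = 1/√0.309698 = 1.797.
Posterior mean = (0.0216900·9.88 + 0.288008·5.8) / 0.309698 = 6.086.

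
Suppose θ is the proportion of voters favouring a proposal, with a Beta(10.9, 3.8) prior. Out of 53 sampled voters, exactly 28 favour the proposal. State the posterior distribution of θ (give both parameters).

Posterior: Beta(38.9, 28.8)

Observing 28 successes and 25 failures updates Beta(10.9, 3.8) by adding the success and failure counts to the two shape parameters: α = 10.9+28 = 38.9, β = 3.8+25 = 28.8.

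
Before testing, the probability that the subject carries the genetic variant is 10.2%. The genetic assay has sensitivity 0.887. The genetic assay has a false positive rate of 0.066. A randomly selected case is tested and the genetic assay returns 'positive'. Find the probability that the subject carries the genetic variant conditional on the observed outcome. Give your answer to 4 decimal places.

P(H | E) ≈ 0.6042

Write H for 'the subject carries the genetic variant'. Prior odds H:¬H = 0.102/0.898 = 0.11359. For the 'positive' outcome, the likelihood ratio is 0.887/0.066 = 13.439.
Posterior odds = 0.11359 × 13.439 = 1.5265, so P(H|E) = 1.5265/(1+1.5265) = 0.6042.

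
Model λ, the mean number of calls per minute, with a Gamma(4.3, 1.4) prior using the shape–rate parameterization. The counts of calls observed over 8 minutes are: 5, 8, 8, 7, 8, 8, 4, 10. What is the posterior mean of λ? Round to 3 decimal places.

Posterior mean ≈ 6.628

The Poisson likelihood adds the total count to the shape and the number of exposure periods to the rate. Here ∑xᵢ = 58 and n = 8, so shape 4.3→62.3 and rate 1.4→9.4.
Posterior mean = shape/rate = 62.3/9.4 = 6.628.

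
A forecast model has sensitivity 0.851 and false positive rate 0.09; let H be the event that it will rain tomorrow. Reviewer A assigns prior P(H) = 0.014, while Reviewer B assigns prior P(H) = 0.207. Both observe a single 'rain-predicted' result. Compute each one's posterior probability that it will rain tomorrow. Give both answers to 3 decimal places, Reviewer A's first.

Reviewer A: 0.118; Reviewer B: 0.712

P('+'|H) = 0.851, P('+'|¬H) = 0.09.
Reviewer A: numerator 0.851·0.014 = 0.011914; evidence = 0.011914+0.09·0.986 = 0.10065; posterior = 0.118.
Reviewer B: numerator 0.851·0.207 = 0.17616; evidence = 0.17616+0.09·0.793 = 0.24753; posterior = 0.712.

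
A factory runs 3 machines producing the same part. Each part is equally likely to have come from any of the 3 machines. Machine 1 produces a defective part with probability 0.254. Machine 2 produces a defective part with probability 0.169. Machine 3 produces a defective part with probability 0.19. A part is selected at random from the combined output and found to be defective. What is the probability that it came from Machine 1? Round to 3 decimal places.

Tabulate prior·likelihood by source: [1] prior 0.333333, lik 0.254, product 0.08467; [2] prior 0.333333, lik 0.169, product 0.05633; [3] prior 0.333333, lik 0.19, product 0.06333.
Normalizing constant = 0.20433; the posterior for Machine 1 is its product over the sum, 0.08467/0.20433 = 0.414.

Posterior probability ≈ 0.414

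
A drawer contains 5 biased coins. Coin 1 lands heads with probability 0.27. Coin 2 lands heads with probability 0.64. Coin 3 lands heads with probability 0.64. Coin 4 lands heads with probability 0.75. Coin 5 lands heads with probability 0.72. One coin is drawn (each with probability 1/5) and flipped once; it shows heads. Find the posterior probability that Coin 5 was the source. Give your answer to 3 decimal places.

Posterior probability ≈ 0.238

P(heads|C1) = 0.27; P(heads|C2) = 0.64; P(heads|C3) = 0.64; P(heads|C4) = 0.75; P(heads|C5) = 0.72.
Prior × likelihood for each source: 0.2·0.27=0.05400, 0.2·0.64=0.1280, 0.2·0.64=0.1280, 0.2·0.75=0.1500, 0.2·0.72=0.1440. Summing gives P(heads) = 0.60400.
P(Coin 5 | heads) = 0.1440 / 0.60400 = 0.238.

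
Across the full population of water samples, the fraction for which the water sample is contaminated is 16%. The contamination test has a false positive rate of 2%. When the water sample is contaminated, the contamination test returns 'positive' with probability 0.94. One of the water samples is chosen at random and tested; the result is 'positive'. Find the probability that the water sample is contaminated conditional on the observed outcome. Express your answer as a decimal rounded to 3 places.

P(H | E) ≈ 0.900

Write H for 'the water sample is contaminated'. Prior odds H:¬H = 0.16/0.84 = 0.19048. For the 'positive' outcome, the likelihood ratio is 0.94/0.02 = 47.000.
Posterior odds = 0.19048 × 47.000 = 8.9524, so P(H|E) = 8.9524/(1+8.9524) = 0.900.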